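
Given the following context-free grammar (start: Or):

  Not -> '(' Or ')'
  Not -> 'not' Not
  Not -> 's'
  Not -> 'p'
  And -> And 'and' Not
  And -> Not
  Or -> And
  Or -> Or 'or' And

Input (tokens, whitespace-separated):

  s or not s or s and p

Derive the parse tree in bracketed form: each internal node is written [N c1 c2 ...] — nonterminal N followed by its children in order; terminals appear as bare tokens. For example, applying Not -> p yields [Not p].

Or
Or or And
Or or And or And
And or And or And
Not or And or And
s or And or And
s or Not or And
s or not Not or And
s or not s or And
s or not s or And and Not
s or not s or Not and Not
s or not s or s and Not
s or not s or s and p

[Or [Or [Or [And [Not s]]] or [And [Not not [Not s]]]] or [And [And [Not s]] and [Not p]]]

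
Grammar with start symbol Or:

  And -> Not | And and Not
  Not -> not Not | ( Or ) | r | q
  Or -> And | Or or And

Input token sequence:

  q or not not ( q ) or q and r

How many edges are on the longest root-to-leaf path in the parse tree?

[Or [Or [Or [And [Not q]]] or [And [Not not [Not not [Not ( [Or [And [Not q]]] )]]]]] or [And [And [Not q]] and [Not r]]]

9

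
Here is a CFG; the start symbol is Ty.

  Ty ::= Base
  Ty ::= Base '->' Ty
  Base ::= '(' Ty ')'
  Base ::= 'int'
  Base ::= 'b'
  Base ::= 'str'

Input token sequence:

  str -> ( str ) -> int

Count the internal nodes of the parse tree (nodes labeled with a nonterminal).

[Ty [Base str] -> [Ty [Base ( [Ty [Base str]] )] -> [Ty [Base int]]]]

8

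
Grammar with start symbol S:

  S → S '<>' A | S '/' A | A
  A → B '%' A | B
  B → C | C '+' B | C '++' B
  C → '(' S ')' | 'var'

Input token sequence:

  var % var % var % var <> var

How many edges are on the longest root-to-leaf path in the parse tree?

8

[S [S [A [B [C var]] % [A [B [C var]] % [A [B [C var]] % [A [B [C var]]]]]]] <> [A [B [C var]]]]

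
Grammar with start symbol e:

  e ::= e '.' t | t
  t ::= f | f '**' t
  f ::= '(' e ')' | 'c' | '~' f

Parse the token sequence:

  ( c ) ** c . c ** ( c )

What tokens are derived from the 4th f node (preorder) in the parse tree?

[e [e [t [f ( [e [t [f c]]] )] ** [t [f c]]]] . [t [f c] ** [t [f ( [e [t [f c]]] )]]]]

c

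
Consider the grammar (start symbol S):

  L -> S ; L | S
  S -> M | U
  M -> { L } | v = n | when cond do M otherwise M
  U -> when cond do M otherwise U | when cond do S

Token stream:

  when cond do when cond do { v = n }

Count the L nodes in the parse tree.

1

[S [U when cond do [S [U when cond do [S [M { [L [S [M v = n]]] }]]]]]]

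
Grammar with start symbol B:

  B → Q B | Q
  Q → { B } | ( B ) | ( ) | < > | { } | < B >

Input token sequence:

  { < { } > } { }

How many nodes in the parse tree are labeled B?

4

[B [Q { [B [Q < [B [Q { }]] >]] }] [B [Q { }]]]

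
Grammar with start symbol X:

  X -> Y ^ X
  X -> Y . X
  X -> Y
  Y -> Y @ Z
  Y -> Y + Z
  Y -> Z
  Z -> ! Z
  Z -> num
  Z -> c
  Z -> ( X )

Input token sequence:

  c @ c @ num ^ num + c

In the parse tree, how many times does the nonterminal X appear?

2

[X [Y [Y [Y [Z c]] @ [Z c]] @ [Z num]] ^ [X [Y [Y [Z num]] + [Z c]]]]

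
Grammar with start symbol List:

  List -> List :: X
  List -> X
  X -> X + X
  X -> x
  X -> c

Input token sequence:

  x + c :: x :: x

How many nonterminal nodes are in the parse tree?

[List [List [List [X [X x] + [X c]]] :: [X x]] :: [X x]]

8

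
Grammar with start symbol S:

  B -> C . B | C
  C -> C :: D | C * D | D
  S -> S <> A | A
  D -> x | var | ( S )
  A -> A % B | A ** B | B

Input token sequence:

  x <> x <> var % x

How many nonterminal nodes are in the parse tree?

[S [S [S [A [B [C [D x]]]]] <> [A [B [C [D x]]]]] <> [A [A [B [C [D var]]]] % [B [C [D x]]]]]

19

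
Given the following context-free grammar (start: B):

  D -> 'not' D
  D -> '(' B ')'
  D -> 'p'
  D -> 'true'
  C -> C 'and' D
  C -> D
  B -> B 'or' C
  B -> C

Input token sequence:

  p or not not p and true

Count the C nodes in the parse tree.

[B [B [C [D p]]] or [C [C [D not [D not [D p]]]] and [D true]]]

3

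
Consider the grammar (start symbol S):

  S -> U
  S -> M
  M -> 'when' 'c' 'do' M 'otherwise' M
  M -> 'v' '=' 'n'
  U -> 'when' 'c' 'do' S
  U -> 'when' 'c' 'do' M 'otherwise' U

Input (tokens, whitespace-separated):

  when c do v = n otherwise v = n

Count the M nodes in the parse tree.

[S [M when c do [M v = n] otherwise [M v = n]]]

3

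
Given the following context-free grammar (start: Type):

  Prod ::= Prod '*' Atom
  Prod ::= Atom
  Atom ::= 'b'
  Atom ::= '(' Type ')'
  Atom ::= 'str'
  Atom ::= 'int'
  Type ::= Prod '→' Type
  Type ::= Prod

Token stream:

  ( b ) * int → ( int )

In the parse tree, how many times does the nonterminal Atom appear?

[Type [Prod [Prod [Atom ( [Type [Prod [Atom b]]] )]] * [Atom int]] → [Type [Prod [Atom ( [Type [Prod [Atom int]]] )]]]]

5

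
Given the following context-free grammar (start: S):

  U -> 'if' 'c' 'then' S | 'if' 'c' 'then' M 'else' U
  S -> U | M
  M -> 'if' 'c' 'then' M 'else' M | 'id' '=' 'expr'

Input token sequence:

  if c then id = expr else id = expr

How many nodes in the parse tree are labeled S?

1

[S [M if c then [M id = expr] else [M id = expr]]]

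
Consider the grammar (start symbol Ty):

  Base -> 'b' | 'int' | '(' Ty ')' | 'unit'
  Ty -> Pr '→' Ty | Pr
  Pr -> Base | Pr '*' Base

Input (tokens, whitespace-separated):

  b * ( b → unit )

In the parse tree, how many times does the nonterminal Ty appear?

3

[Ty [Pr [Pr [Base b]] * [Base ( [Ty [Pr [Base b]] → [Ty [Pr [Base unit]]]] )]]]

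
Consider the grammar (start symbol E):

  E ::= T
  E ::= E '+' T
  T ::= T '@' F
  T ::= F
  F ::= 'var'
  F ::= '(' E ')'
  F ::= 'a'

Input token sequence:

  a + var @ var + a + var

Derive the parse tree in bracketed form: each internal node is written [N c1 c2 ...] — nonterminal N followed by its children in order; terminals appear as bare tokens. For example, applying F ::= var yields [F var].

E
E + T
E + T + T
E + T + T + T
T + T + T + T
F + T + T + T
a + T + T + T
a + T @ F + T + T
a + F @ F + T + T
a + var @ F + T + T
a + var @ var + T + T
a + var @ var + F + T
a + var @ var + a + T
a + var @ var + a + F
a + var @ var + a + var

[E [E [E [E [T [F a]]] + [T [T [F var]] @ [F var]]] + [T [F a]]] + [T [F var]]]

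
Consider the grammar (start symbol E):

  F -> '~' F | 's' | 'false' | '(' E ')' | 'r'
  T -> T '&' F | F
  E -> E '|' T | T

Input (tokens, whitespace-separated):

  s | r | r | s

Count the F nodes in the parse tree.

4

[E [E [E [E [T [F s]]] | [T [F r]]] | [T [F r]]] | [T [F s]]]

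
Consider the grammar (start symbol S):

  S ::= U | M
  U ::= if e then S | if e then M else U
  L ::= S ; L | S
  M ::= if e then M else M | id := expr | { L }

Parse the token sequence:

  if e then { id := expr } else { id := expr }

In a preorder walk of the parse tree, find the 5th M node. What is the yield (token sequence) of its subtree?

[S [M if e then [M { [L [S [M id := expr]]] }] else [M { [L [S [M id := expr]]] }]]]

id := expr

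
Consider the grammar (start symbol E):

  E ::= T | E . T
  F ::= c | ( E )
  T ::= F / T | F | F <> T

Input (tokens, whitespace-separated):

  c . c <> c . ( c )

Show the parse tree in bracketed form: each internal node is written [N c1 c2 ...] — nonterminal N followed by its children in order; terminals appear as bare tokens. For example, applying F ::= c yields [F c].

[E [E [E [T [F c]]] . [T [F c] <> [T [F c]]]] . [T [F ( [E [T [F c]]] )]]]

E
E . T
E . T . T
T . T . T
F . T . T
c . T . T
c . F <> T . T
c . c <> T . T
c . c <> F . T
c . c <> c . T
c . c <> c . F
c . c <> c . ( E )
c . c <> c . ( T )
c . c <> c . ( F )
c . c <> c . ( c )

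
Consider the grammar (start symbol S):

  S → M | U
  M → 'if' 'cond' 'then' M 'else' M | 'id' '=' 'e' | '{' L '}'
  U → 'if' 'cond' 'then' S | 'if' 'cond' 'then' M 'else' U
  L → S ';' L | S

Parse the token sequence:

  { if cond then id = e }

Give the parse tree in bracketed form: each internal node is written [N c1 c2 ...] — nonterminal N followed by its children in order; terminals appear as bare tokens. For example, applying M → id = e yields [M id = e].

S
M
{ L }
{ S }
{ U }
{ if cond then S }
{ if cond then M }
{ if cond then id = e }

[S [M { [L [S [U if cond then [S [M id = e]]]]] }]]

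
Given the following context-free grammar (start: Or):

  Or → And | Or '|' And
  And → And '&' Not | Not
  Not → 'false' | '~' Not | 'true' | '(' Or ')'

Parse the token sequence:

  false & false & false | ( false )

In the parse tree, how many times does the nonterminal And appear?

5

[Or [Or [And [And [And [Not false]] & [Not false]] & [Not false]]] | [And [Not ( [Or [And [Not false]]] )]]]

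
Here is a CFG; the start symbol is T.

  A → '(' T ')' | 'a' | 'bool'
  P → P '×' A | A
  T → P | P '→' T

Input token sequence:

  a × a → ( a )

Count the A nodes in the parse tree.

[T [P [P [A a]] × [A a]] → [T [P [A ( [T [P [A a]]] )]]]]

4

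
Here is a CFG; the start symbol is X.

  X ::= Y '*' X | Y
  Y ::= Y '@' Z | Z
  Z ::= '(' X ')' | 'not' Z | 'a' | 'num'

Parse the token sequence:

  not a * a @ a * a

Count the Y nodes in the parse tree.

[X [Y [Z not [Z a]]] * [X [Y [Y [Z a]] @ [Z a]] * [X [Y [Z a]]]]]

4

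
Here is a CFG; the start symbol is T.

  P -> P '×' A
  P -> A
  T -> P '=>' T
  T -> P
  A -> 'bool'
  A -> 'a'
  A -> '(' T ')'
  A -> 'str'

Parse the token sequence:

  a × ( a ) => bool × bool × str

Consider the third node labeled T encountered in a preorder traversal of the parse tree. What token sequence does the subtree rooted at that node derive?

[T [P [P [A a]] × [A ( [T [P [A a]]] )]] => [T [P [P [P [A bool]] × [A bool]] × [A str]]]]

bool × bool × str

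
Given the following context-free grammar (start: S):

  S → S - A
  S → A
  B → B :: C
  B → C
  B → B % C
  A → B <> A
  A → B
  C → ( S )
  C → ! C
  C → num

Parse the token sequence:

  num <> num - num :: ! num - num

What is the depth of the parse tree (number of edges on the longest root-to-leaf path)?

[S [S [S [A [B [C num]] <> [A [B [C num]]]]] - [A [B [B [C num]] :: [C ! [C num]]]]] - [A [B [C num]]]]

7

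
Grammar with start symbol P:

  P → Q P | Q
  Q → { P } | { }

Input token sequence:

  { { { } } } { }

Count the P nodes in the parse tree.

4

[P [Q { [P [Q { [P [Q { }]] }]] }] [P [Q { }]]]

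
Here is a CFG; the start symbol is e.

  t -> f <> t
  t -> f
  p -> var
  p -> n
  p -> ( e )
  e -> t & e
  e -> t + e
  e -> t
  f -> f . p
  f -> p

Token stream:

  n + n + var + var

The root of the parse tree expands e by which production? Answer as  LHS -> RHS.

e -> t + e

[e [t [f [p n]]] + [e [t [f [p n]]] + [e [t [f [p var]]] + [e [t [f [p var]]]]]]]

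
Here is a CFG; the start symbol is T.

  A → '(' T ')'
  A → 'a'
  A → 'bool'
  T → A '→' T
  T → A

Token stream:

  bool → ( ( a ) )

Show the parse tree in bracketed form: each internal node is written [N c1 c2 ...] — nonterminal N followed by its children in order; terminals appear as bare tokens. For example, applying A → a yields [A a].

[T [A bool] → [T [A ( [T [A ( [T [A a]] )]] )]]]

T
A → T
bool → T
bool → A
bool → ( T )
bool → ( A )
bool → ( ( T ) )
bool → ( ( A ) )
bool → ( ( a ) )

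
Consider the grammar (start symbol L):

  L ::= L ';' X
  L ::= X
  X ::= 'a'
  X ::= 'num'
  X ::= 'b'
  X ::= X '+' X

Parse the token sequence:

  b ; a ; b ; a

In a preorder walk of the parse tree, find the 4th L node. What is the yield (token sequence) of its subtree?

b

[L [L [L [L [X b]] ; [X a]] ; [X b]] ; [X a]]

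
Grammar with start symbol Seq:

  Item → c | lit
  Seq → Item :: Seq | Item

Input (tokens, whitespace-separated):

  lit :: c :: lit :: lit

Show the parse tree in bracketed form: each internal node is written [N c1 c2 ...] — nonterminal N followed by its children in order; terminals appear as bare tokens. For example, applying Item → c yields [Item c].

[Seq [Item lit] :: [Seq [Item c] :: [Seq [Item lit] :: [Seq [Item lit]]]]]

Seq
Item :: Seq
lit :: Seq
lit :: Item :: Seq
lit :: c :: Seq
lit :: c :: Item :: Seq
lit :: c :: lit :: Seq
lit :: c :: lit :: Item
lit :: c :: lit :: lit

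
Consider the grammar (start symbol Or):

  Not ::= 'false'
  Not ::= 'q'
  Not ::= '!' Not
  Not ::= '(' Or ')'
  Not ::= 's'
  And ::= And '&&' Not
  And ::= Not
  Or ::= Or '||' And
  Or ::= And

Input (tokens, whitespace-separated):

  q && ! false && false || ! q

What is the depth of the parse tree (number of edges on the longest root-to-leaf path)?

6

[Or [Or [And [And [And [Not q]] && [Not ! [Not false]]] && [Not false]]] || [And [Not ! [Not q]]]]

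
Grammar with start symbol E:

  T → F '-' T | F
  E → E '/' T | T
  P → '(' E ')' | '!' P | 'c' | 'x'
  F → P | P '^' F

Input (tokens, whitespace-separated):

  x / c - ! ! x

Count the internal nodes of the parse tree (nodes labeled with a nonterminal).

13

[E [E [T [F [P x]]]] / [T [F [P c]] - [T [F [P ! [P ! [P x]]]]]]]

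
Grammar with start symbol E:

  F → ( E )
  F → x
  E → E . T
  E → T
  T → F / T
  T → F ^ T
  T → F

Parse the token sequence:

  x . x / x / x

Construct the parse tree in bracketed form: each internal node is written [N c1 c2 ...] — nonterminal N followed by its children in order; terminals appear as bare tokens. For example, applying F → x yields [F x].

[E [E [T [F x]]] . [T [F x] / [T [F x] / [T [F x]]]]]

E
E . T
T . T
F . T
x . T
x . F / T
x . x / T
x . x / F / T
x . x / x / T
x . x / x / F
x . x / x / x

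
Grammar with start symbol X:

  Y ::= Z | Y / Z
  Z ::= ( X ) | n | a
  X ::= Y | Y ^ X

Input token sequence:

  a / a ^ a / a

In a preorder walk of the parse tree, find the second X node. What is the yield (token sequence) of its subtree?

a / a

[X [Y [Y [Z a]] / [Z a]] ^ [X [Y [Y [Z a]] / [Z a]]]]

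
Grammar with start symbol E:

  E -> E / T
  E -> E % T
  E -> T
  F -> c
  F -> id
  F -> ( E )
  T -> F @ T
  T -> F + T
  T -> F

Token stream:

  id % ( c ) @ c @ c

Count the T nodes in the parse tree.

5

[E [E [T [F id]]] % [T [F ( [E [T [F c]]] )] @ [T [F c] @ [T [F c]]]]]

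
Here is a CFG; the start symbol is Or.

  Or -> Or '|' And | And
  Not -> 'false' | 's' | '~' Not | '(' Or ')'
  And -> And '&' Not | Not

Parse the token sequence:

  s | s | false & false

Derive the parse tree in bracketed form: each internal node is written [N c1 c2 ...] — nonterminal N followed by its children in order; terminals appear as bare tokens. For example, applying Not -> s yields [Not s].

Or
Or | And
Or | And | And
And | And | And
Not | And | And
s | And | And
s | Not | And
s | s | And
s | s | And & Not
s | s | Not & Not
s | s | false & Not
s | s | false & false

[Or [Or [Or [And [Not s]]] | [And [Not s]]] | [And [And [Not false]] & [Not false]]]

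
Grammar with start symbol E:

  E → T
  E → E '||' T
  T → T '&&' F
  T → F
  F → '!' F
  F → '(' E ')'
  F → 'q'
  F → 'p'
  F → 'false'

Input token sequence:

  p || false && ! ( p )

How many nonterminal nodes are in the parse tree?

[E [E [T [F p]]] || [T [T [F false]] && [F ! [F ( [E [T [F p]]] )]]]]

12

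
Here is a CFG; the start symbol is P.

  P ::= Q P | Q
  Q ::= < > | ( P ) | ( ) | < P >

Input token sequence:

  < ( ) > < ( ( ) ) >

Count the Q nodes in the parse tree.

[P [Q < [P [Q ( )]] >] [P [Q < [P [Q ( [P [Q ( )]] )]] >]]]

5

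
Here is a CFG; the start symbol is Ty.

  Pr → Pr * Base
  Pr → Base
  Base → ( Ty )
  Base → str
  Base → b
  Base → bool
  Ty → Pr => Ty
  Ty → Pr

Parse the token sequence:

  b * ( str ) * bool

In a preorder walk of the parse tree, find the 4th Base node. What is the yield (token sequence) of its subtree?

[Ty [Pr [Pr [Pr [Base b]] * [Base ( [Ty [Pr [Base str]]] )]] * [Base bool]]]

bool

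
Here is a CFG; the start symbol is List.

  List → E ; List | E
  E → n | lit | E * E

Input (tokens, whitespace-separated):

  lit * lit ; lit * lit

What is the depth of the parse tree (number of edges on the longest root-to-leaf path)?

[List [E [E lit] * [E lit]] ; [List [E [E lit] * [E lit]]]]

4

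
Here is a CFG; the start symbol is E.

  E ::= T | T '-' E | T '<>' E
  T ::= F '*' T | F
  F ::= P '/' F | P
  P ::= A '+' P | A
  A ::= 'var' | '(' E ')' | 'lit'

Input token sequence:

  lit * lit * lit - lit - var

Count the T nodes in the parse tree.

[E [T [F [P [A lit]]] * [T [F [P [A lit]]] * [T [F [P [A lit]]]]]] - [E [T [F [P [A lit]]]] - [E [T [F [P [A var]]]]]]]

5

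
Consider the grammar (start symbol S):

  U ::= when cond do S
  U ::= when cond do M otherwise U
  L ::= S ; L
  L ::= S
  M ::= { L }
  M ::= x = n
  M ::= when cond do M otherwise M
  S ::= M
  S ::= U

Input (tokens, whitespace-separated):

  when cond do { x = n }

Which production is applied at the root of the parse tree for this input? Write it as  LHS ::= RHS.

S ::= U

[S [U when cond do [S [M { [L [S [M x = n]]] }]]]]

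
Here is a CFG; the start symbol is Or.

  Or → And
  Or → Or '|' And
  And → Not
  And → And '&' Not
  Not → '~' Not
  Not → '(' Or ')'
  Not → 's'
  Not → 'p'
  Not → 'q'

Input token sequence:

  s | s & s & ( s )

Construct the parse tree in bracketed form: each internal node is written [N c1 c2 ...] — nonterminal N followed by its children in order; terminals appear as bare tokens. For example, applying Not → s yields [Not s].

Or
Or | And
And | And
Not | And
s | And
s | And & Not
s | And & Not & Not
s | Not & Not & Not
s | s & Not & Not
s | s & s & Not
s | s & s & ( Or )
s | s & s & ( And )
s | s & s & ( Not )
s | s & s & ( s )

[Or [Or [And [Not s]]] | [And [And [And [Not s]] & [Not s]] & [Not ( [Or [And [Not s]]] )]]]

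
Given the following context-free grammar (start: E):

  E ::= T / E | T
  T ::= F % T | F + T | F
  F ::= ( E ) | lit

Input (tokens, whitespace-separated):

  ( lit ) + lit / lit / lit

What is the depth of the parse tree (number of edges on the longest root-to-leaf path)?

[E [T [F ( [E [T [F lit]]] )] + [T [F lit]]] / [E [T [F lit]] / [E [T [F lit]]]]]

6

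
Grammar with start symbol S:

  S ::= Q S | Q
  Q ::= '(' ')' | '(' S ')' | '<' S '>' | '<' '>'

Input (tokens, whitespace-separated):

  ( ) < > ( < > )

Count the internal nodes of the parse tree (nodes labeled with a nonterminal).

[S [Q ( )] [S [Q < >] [S [Q ( [S [Q < >]] )]]]]

8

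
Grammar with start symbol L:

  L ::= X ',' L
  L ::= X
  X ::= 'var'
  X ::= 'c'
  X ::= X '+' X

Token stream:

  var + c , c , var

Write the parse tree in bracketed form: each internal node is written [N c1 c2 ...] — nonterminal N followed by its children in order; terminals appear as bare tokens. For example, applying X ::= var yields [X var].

[L [X [X var] + [X c]] , [L [X c] , [L [X var]]]]

L
X , L
X + X , L
var + X , L
var + c , L
var + c , X , L
var + c , c , L
var + c , c , X
var + c , c , var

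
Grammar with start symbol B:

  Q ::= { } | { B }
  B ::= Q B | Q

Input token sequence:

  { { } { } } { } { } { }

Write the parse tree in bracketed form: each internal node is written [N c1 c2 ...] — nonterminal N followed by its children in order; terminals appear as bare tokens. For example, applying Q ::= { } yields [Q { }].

B
Q B
{ B } B
{ Q B } B
{ { } B } B
{ { } Q } B
{ { } { } } B
{ { } { } } Q B
{ { } { } } { } B
{ { } { } } { } Q B
{ { } { } } { } { } B
{ { } { } } { } { } Q
{ { } { } } { } { } { }

[B [Q { [B [Q { }] [B [Q { }]]] }] [B [Q { }] [B [Q { }] [B [Q { }]]]]]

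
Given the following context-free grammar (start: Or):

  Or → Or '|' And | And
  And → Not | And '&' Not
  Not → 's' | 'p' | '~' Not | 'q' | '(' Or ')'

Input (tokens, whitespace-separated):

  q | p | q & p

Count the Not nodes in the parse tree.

4

[Or [Or [Or [And [Not q]]] | [And [Not p]]] | [And [And [Not q]] & [Not p]]]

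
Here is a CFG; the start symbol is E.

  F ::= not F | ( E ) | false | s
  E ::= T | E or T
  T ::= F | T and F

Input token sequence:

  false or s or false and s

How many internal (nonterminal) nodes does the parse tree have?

11

[E [E [E [T [F false]]] or [T [F s]]] or [T [T [F false]] and [F s]]]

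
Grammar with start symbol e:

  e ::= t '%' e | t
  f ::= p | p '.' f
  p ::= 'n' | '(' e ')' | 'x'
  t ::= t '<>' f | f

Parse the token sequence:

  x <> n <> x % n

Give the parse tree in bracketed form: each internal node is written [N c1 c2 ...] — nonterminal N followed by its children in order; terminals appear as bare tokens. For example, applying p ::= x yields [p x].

e
t % e
t <> f % e
t <> f <> f % e
f <> f <> f % e
p <> f <> f % e
x <> f <> f % e
x <> p <> f % e
x <> n <> f % e
x <> n <> p % e
x <> n <> x % e
x <> n <> x % t
x <> n <> x % f
x <> n <> x % p
x <> n <> x % n

[e [t [t [t [f [p x]]] <> [f [p n]]] <> [f [p x]]] % [e [t [f [p n]]]]]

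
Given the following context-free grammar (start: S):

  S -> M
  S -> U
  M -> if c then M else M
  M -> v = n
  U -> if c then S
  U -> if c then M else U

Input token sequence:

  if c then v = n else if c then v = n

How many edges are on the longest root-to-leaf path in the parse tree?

[S [U if c then [M v = n] else [U if c then [S [M v = n]]]]]

5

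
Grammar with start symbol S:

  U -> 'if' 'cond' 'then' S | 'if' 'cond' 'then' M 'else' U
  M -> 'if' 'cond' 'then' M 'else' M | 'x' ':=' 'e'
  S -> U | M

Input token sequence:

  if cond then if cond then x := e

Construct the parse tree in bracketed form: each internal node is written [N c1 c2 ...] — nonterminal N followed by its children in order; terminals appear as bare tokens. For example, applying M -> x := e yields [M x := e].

[S [U if cond then [S [U if cond then [S [M x := e]]]]]]

S
U
if cond then S
if cond then U
if cond then if cond then S
if cond then if cond then M
if cond then if cond then x := e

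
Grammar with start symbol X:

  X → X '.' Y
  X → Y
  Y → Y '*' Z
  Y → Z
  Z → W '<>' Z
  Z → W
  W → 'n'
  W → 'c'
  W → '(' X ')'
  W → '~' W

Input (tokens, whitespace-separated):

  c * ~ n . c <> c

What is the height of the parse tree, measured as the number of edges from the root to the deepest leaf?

[X [X [Y [Y [Z [W c]]] * [Z [W ~ [W n]]]]] . [Y [Z [W c] <> [Z [W c]]]]]

6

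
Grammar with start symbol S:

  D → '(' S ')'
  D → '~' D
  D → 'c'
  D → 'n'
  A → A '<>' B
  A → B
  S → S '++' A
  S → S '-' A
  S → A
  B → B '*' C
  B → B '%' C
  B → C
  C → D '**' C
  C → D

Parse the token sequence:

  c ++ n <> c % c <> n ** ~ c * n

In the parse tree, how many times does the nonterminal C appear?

7

[S [S [A [B [C [D c]]]]] ++ [A [A [A [B [C [D n]]]] <> [B [B [C [D c]]] % [C [D c]]]] <> [B [B [C [D n] ** [C [D ~ [D c]]]]] * [C [D n]]]]]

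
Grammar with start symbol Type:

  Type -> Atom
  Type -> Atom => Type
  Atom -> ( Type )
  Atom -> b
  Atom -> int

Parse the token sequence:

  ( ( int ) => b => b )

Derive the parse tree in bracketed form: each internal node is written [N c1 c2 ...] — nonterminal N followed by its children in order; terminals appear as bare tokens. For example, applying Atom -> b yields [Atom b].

Type
Atom
( Type )
( Atom => Type )
( ( Type ) => Type )
( ( Atom ) => Type )
( ( int ) => Type )
( ( int ) => Atom => Type )
( ( int ) => b => Type )
( ( int ) => b => Atom )
( ( int ) => b => b )

[Type [Atom ( [Type [Atom ( [Type [Atom int]] )] => [Type [Atom b] => [Type [Atom b]]]] )]]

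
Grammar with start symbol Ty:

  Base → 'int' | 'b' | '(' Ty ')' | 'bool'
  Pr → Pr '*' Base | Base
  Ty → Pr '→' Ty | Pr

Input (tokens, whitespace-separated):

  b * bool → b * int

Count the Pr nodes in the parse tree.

4

[Ty [Pr [Pr [Base b]] * [Base bool]] → [Ty [Pr [Pr [Base b]] * [Base int]]]]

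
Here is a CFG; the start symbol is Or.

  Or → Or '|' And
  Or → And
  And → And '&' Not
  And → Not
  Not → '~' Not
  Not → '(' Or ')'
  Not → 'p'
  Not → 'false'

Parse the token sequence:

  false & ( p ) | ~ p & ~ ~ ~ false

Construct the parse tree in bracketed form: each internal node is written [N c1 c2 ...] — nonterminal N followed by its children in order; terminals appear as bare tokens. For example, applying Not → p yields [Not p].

Or
Or | And
And | And
And & Not | And
Not & Not | And
false & Not | And
false & ( Or ) | And
false & ( And ) | And
false & ( Not ) | And
false & ( p ) | And
false & ( p ) | And & Not
false & ( p ) | Not & Not
false & ( p ) | ~ Not & Not
false & ( p ) | ~ p & Not
false & ( p ) | ~ p & ~ Not
false & ( p ) | ~ p & ~ ~ Not
false & ( p ) | ~ p & ~ ~ ~ Not
false & ( p ) | ~ p & ~ ~ ~ false

[Or [Or [And [And [Not false]] & [Not ( [Or [And [Not p]]] )]]] | [And [And [Not ~ [Not p]]] & [Not ~ [Not ~ [Not ~ [Not false]]]]]]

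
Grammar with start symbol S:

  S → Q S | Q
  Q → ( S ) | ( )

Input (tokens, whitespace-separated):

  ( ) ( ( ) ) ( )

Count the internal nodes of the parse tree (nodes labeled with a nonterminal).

8

[S [Q ( )] [S [Q ( [S [Q ( )]] )] [S [Q ( )]]]]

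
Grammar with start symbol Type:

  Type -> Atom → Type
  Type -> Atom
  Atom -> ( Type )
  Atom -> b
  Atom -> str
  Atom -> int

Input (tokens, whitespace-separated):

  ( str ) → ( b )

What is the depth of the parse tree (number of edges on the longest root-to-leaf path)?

5

[Type [Atom ( [Type [Atom str]] )] → [Type [Atom ( [Type [Atom b]] )]]]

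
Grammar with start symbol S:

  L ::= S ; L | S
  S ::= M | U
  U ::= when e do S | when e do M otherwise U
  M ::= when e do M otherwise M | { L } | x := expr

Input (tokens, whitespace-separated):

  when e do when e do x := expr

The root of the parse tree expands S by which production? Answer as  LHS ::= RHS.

S ::= U

[S [U when e do [S [U when e do [S [M x := expr]]]]]]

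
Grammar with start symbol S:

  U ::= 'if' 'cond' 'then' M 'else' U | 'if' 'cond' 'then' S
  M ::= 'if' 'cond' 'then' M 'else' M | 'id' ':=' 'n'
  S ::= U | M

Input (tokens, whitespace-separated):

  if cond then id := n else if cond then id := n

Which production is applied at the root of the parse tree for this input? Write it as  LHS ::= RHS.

[S [U if cond then [M id := n] else [U if cond then [S [M id := n]]]]]

S ::= U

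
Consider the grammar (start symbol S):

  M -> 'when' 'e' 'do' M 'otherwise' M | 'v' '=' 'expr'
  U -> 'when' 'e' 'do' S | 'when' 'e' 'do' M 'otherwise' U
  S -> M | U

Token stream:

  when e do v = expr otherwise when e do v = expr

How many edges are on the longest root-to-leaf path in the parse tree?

5

[S [U when e do [M v = expr] otherwise [U when e do [S [M v = expr]]]]]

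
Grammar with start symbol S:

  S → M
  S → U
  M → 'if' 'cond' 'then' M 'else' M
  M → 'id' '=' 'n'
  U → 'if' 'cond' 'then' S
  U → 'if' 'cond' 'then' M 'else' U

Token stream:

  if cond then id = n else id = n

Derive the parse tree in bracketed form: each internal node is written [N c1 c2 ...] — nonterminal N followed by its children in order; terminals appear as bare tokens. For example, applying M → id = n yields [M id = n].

S
M
if cond then M else M
if cond then id = n else M
if cond then id = n else id = n

[S [M if cond then [M id = n] else [M id = n]]]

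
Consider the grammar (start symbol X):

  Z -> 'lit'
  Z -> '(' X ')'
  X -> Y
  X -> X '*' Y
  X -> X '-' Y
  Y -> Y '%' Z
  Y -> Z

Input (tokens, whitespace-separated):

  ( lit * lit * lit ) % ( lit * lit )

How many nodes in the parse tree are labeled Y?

7

[X [Y [Y [Z ( [X [X [X [Y [Z lit]]] * [Y [Z lit]]] * [Y [Z lit]]] )]] % [Z ( [X [X [Y [Z lit]]] * [Y [Z lit]]] )]]]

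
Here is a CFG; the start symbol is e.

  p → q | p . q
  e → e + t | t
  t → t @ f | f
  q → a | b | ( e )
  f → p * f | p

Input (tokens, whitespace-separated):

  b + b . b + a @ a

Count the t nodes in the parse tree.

[e [e [e [t [f [p [q b]]]]] + [t [f [p [p [q b]] . [q b]]]]] + [t [t [f [p [q a]]]] @ [f [p [q a]]]]]

4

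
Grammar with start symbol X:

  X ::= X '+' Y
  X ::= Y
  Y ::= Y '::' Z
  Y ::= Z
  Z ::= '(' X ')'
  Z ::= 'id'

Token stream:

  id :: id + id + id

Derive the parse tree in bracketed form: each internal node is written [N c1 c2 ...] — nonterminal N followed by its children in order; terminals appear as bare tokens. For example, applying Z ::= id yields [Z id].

[X [X [X [Y [Y [Z id]] :: [Z id]]] + [Y [Z id]]] + [Y [Z id]]]

X
X + Y
X + Y + Y
Y + Y + Y
Y :: Z + Y + Y
Z :: Z + Y + Y
id :: Z + Y + Y
id :: id + Y + Y
id :: id + Z + Y
id :: id + id + Y
id :: id + id + Z
id :: id + id + id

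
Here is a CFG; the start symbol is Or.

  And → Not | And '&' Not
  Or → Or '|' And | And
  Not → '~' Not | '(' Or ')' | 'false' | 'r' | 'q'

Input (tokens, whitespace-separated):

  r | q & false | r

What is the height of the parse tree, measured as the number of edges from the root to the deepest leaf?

5

[Or [Or [Or [And [Not r]]] | [And [And [Not q]] & [Not false]]] | [And [Not r]]]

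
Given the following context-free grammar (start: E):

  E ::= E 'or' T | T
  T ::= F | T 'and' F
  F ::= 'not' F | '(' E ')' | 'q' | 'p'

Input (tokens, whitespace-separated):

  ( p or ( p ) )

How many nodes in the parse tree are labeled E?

[E [T [F ( [E [E [T [F p]]] or [T [F ( [E [T [F p]]] )]]] )]]]

4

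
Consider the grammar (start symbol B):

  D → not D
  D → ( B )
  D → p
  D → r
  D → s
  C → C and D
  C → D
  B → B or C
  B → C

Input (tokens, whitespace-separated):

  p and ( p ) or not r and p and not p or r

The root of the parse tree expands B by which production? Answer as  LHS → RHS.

B → B or C

[B [B [B [C [C [D p]] and [D ( [B [C [D p]]] )]]] or [C [C [C [D not [D r]]] and [D p]] and [D not [D p]]]] or [C [D r]]]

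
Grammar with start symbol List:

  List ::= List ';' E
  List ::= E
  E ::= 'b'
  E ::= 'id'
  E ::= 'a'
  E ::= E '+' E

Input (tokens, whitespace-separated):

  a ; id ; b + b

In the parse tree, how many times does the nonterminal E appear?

5

[List [List [List [E a]] ; [E id]] ; [E [E b] + [E b]]]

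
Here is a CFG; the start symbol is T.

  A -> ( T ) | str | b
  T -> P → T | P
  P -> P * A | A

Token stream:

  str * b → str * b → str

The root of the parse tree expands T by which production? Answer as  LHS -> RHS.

[T [P [P [A str]] * [A b]] → [T [P [P [A str]] * [A b]] → [T [P [A str]]]]]

T -> P → T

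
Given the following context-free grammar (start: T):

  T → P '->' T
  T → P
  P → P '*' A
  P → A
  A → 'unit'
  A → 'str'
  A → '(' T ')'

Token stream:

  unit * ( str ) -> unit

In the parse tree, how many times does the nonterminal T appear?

3

[T [P [P [A unit]] * [A ( [T [P [A str]]] )]] -> [T [P [A unit]]]]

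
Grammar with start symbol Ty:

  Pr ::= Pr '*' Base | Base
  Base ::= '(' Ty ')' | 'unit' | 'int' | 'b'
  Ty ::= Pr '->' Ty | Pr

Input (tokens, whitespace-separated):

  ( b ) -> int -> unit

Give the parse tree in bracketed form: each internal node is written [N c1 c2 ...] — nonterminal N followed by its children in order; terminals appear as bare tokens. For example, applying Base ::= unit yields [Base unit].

[Ty [Pr [Base ( [Ty [Pr [Base b]]] )]] -> [Ty [Pr [Base int]] -> [Ty [Pr [Base unit]]]]]

Ty
Pr -> Ty
Base -> Ty
( Ty ) -> Ty
( Pr ) -> Ty
( Base ) -> Ty
( b ) -> Ty
( b ) -> Pr -> Ty
( b ) -> Base -> Ty
( b ) -> int -> Ty
( b ) -> int -> Pr
( b ) -> int -> Base
( b ) -> int -> unit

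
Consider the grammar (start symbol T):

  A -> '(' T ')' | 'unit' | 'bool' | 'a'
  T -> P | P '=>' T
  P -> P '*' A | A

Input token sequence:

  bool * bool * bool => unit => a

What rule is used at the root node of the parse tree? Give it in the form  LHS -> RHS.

[T [P [P [P [A bool]] * [A bool]] * [A bool]] => [T [P [A unit]] => [T [P [A a]]]]]

T -> P '=>' T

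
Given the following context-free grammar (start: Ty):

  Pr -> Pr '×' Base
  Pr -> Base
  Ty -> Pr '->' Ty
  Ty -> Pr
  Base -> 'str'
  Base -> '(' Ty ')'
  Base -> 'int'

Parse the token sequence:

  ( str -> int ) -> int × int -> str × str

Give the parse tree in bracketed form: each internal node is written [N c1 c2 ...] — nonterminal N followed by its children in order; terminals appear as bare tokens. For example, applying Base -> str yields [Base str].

[Ty [Pr [Base ( [Ty [Pr [Base str]] -> [Ty [Pr [Base int]]]] )]] -> [Ty [Pr [Pr [Base int]] × [Base int]] -> [Ty [Pr [Pr [Base str]] × [Base str]]]]]

Ty
Pr -> Ty
Base -> Ty
( Ty ) -> Ty
( Pr -> Ty ) -> Ty
( Base -> Ty ) -> Ty
( str -> Ty ) -> Ty
( str -> Pr ) -> Ty
( str -> Base ) -> Ty
( str -> int ) -> Ty
( str -> int ) -> Pr -> Ty
( str -> int ) -> Pr × Base -> Ty
( str -> int ) -> Base × Base -> Ty
( str -> int ) -> int × Base -> Ty
( str -> int ) -> int × int -> Ty
( str -> int ) -> int × int -> Pr
( str -> int ) -> int × int -> Pr × Base
( str -> int ) -> int × int -> Base × Base
( str -> int ) -> int × int -> str × Base
( str -> int ) -> int × int -> str × str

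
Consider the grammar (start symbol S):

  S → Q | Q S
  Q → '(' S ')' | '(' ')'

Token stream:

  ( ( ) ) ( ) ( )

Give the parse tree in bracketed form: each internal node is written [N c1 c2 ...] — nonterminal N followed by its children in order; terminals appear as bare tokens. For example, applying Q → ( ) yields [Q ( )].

S
Q S
( S ) S
( Q ) S
( ( ) ) S
( ( ) ) Q S
( ( ) ) ( ) S
( ( ) ) ( ) Q
( ( ) ) ( ) ( )

[S [Q ( [S [Q ( )]] )] [S [Q ( )] [S [Q ( )]]]]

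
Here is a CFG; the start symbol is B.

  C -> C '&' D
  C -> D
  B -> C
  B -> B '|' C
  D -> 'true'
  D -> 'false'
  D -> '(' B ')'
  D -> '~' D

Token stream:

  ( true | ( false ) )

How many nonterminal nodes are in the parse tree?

12

[B [C [D ( [B [B [C [D true]]] | [C [D ( [B [C [D false]]] )]]] )]]]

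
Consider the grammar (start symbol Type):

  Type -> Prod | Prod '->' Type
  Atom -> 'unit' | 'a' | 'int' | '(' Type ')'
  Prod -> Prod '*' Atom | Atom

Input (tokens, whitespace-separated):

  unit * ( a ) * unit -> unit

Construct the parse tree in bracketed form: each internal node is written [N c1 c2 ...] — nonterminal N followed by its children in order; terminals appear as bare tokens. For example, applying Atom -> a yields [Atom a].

Type
Prod -> Type
Prod * Atom -> Type
Prod * Atom * Atom -> Type
Atom * Atom * Atom -> Type
unit * Atom * Atom -> Type
unit * ( Type ) * Atom -> Type
unit * ( Prod ) * Atom -> Type
unit * ( Atom ) * Atom -> Type
unit * ( a ) * Atom -> Type
unit * ( a ) * unit -> Type
unit * ( a ) * unit -> Prod
unit * ( a ) * unit -> Atom
unit * ( a ) * unit -> unit

[Type [Prod [Prod [Prod [Atom unit]] * [Atom ( [Type [Prod [Atom a]]] )]] * [Atom unit]] -> [Type [Prod [Atom unit]]]]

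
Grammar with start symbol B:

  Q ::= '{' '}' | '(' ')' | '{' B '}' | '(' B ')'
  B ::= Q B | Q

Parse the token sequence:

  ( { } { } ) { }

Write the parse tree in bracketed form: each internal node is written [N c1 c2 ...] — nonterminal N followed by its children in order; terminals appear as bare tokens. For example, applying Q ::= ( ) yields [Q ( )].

[B [Q ( [B [Q { }] [B [Q { }]]] )] [B [Q { }]]]

B
Q B
( B ) B
( Q B ) B
( { } B ) B
( { } Q ) B
( { } { } ) B
( { } { } ) Q
( { } { } ) { }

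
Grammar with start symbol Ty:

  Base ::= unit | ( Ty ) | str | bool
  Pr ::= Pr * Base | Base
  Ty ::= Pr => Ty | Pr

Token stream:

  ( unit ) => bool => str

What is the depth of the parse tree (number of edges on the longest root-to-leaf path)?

[Ty [Pr [Base ( [Ty [Pr [Base unit]]] )]] => [Ty [Pr [Base bool]] => [Ty [Pr [Base str]]]]]

6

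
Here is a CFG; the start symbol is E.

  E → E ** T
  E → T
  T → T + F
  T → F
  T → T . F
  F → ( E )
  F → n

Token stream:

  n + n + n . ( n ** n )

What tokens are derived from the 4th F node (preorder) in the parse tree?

[E [T [T [T [T [F n]] + [F n]] + [F n]] . [F ( [E [E [T [F n]]] ** [T [F n]]] )]]]

( n ** n )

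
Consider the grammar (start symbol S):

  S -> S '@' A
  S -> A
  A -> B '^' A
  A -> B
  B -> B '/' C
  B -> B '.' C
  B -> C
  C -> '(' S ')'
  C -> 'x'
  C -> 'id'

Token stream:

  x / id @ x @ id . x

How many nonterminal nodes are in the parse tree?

16

[S [S [S [A [B [B [C x]] / [C id]]]] @ [A [B [C x]]]] @ [A [B [B [C id]] . [C x]]]]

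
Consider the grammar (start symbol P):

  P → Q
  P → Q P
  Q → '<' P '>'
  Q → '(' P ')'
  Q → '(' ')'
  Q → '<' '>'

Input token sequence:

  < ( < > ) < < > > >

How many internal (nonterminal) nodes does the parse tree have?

[P [Q < [P [Q ( [P [Q < >]] )] [P [Q < [P [Q < >]] >]]] >]]

10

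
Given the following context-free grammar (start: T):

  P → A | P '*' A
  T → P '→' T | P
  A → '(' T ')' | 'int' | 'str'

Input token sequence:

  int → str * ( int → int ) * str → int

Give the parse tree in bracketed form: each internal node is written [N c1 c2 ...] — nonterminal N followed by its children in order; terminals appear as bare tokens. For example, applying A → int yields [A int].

T
P → T
A → T
int → T
int → P → T
int → P * A → T
int → P * A * A → T
int → A * A * A → T
int → str * A * A → T
int → str * ( T ) * A → T
int → str * ( P → T ) * A → T
int → str * ( A → T ) * A → T
int → str * ( int → T ) * A → T
int → str * ( int → P ) * A → T
int → str * ( int → A ) * A → T
int → str * ( int → int ) * A → T
int → str * ( int → int ) * str → T
int → str * ( int → int ) * str → P
int → str * ( int → int ) * str → A
int → str * ( int → int ) * str → int

[T [P [A int]] → [T [P [P [P [A str]] * [A ( [T [P [A int]] → [T [P [A int]]]] )]] * [A str]] → [T [P [A int]]]]]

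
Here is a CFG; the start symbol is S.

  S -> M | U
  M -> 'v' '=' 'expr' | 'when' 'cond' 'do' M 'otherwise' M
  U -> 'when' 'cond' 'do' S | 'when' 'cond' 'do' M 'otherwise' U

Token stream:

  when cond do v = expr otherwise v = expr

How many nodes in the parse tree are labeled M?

3

[S [M when cond do [M v = expr] otherwise [M v = expr]]]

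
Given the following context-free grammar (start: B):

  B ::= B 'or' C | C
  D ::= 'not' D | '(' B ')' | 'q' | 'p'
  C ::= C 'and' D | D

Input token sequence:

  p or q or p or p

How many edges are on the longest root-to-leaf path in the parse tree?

[B [B [B [B [C [D p]]] or [C [D q]]] or [C [D p]]] or [C [D p]]]

6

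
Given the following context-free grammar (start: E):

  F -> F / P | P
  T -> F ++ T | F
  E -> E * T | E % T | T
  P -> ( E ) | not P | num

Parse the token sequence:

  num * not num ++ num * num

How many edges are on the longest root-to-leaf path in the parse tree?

[E [E [E [T [F [P num]]]] * [T [F [P not [P num]]] ++ [T [F [P num]]]]] * [T [F [P num]]]]

6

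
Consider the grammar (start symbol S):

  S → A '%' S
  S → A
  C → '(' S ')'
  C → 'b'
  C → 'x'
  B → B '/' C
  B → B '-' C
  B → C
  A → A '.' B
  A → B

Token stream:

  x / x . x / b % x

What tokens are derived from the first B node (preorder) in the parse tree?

[S [A [A [B [B [C x]] / [C x]]] . [B [B [C x]] / [C b]]] % [S [A [B [C x]]]]]

x / x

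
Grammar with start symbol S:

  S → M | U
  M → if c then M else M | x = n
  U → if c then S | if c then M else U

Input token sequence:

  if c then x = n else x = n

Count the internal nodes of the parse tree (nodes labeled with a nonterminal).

4

[S [M if c then [M x = n] else [M x = n]]]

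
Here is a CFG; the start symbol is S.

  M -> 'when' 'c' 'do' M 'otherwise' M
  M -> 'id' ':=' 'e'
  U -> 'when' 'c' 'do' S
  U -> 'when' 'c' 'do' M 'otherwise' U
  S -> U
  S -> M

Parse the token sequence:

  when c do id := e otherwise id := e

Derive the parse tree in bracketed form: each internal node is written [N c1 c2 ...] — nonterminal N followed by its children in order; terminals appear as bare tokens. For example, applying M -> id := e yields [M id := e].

S
M
when c do M otherwise M
when c do id := e otherwise M
when c do id := e otherwise id := e

[S [M when c do [M id := e] otherwise [M id := e]]]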